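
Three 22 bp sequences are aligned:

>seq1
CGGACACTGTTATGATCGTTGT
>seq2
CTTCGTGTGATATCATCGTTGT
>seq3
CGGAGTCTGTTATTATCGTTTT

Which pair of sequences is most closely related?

seq1–seq2: 8/22 differ, p = 0.364, d = 0.497.
seq1–seq3: 4/22 differ, p = 0.182, d = 0.208.
seq2–seq3: 7/22 differ, p = 0.318, d = 0.414.
The smallest distance is between seq1 and seq3.

seq1 and seq3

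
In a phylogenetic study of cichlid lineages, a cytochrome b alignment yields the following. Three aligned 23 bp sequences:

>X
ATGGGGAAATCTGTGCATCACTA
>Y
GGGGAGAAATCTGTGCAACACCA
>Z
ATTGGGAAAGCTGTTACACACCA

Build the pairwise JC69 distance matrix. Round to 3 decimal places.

X–Y: 5/23 sites differ → p ≈ 0.217391, d = −0.75 ln(1 − 0.289855) = 0.256715 ≈ 0.257.
X–Z: 7/23 sites differ → p ≈ 0.304348, d = −0.75 ln(1 − 0.405797) = 0.390401 ≈ 0.390.
Y–Z: 8/23 sites differ → p ≈ 0.347826, d = −0.75 ln(1 − 0.463768) = 0.467391 ≈ 0.467.

d(X,Y) = 0.257, d(X,Z) = 0.390, d(Y,Z) = 0.467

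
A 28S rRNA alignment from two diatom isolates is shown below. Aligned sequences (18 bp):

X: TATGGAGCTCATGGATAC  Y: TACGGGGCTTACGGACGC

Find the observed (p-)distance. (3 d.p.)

0.333

The sequences differ at 6 of 18 positions (sites 3, 6, 10, 12, 16, 17).
p = 6/18 = 0.333333… ≈ 0.333 (to 3 d.p.).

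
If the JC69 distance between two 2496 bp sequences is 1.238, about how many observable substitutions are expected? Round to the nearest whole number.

1513

Invert JC69: p = (3/4)(1 − e^(−4d/3)) = 0.75 × (1 − e^(-1.650667)) = 0.75 × (1 − 0.191922) = 0.606059.
Expected differing sites = pL ≈ 0.606059 × 2496 = 1512.723264 ≈ 1513.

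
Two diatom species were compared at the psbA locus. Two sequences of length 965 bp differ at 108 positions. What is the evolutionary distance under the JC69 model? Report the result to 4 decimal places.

p = 108/965 ≈ 0.111917.
d = −(3/4) ln(1 − 4p/3) = −0.75 ln(1 − 0.149223) = −0.75 ln(0.850777)
  = −0.75 × (-0.161605) = 0.121204 substitutions/site.

0.1212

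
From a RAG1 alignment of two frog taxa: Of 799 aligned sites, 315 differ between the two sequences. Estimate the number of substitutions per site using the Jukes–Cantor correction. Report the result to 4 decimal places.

p = 315/799 ≈ 0.394243.
d = −(3/4) ln(1 − 4p/3) = −0.75 ln(1 − 0.525657) = −0.75 ln(0.474343)
  = −0.75 × (-0.745825) = 0.559369 substitutions/site.

0.5594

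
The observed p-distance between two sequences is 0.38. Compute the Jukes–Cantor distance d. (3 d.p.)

0.530

d = −(3/4) ln(1 − 4p/3) = −0.75 ln(1 − 0.506667) = −0.75 ln(0.493333)
  = −0.75 × (-0.706571) = 0.529928 substitutions/site.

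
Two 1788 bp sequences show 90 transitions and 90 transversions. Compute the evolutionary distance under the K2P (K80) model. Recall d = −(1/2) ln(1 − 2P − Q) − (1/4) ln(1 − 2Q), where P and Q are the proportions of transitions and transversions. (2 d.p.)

P = 90/1788 ≈ 0.050336 and Q = 90/1788 ≈ 0.050336.
Under the Kimura two-parameter model, d = −½ ln(1 − 2P − Q) − ¼ ln(1 − 2Q).
1 − 2P − Q = 0.848992, giving −½ ln(0.848992) = 0.081853.
1 − 2Q = 0.899328, giving −¼ ln(0.899328) = 0.026527.
d = 0.081853 + 0.026527 = 0.108380.

0.11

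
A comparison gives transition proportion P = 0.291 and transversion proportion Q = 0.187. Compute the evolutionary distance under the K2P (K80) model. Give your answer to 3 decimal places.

0.850

Under the Kimura two-parameter model, d = −½ ln(1 − 2P − Q) − ¼ ln(1 − 2Q).
1 − 2P − Q = 0.231, giving −½ ln(0.231) = 0.732669.
1 − 2Q = 0.626, giving −¼ ln(0.626) = 0.117101.
d = 0.732669 + 0.117101 = 0.849770.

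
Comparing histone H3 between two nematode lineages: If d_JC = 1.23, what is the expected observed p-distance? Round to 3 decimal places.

p = (3/4)(1 − e^(−4d/3)) = 0.75 × (1 − e^(-1.64)) = 0.75 × (1 − 0.193980) = 0.604515.

0.605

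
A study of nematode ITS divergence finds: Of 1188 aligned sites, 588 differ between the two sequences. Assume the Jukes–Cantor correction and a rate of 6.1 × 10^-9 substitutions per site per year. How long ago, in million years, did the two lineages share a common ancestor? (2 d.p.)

66.31

p = 588/1188 ≈ 0.494949.
d = −(3/4) ln(1 − 4p/3) = −0.75 ln(1 − 0.659932) = −0.75 ln(0.340068)
  = −0.75 × (-1.078610) = 0.808958 substitutions/site.
Under a molecular clock d = 2μt, so t = d/(2μ) = 0.808958 / (2 × 6.1 × 10^-9) = 66.31 million years.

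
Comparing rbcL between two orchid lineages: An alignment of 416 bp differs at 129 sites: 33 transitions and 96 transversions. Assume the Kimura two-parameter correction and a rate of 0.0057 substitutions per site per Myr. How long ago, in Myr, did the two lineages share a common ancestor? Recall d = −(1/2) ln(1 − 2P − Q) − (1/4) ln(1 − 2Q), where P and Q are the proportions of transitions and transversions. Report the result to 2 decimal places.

35.21

P = 33/416 ≈ 0.079327 and Q = 96/416 ≈ 0.230769.
Under the Kimura two-parameter model, d = −½ ln(1 − 2P − Q) − ¼ ln(1 − 2Q).
1 − 2P − Q = 0.610577, giving −½ ln(0.610577) = 0.246675.
1 − 2Q = 0.538462, giving −¼ ln(0.538462) = 0.154760.
d = 0.246675 + 0.154760 = 0.401435.
Under a molecular clock d = 2μt, so t = d/(2μ) = 0.401435 / (2 × 0.0057) = 35.21 Myr.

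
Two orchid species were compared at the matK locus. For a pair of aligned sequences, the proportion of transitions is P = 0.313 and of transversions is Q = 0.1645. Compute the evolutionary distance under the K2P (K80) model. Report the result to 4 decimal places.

Under the Kimura two-parameter model, d = −½ ln(1 − 2P − Q) − ¼ ln(1 − 2Q).
1 − 2P − Q = 0.2095, giving −½ ln(0.2095) = 0.781516.
1 − 2Q = 0.671, giving −¼ ln(0.671) = 0.099747.
d = 0.781516 + 0.099747 = 0.881263.

0.8813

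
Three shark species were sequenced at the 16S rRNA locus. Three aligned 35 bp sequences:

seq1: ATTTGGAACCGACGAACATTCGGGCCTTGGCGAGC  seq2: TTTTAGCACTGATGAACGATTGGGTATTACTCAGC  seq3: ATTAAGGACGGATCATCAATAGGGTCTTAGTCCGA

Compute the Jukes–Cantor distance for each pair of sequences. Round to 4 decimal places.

d(seq1,seq2) = 0.5716, d(seq1,seq3) = 0.6355, d(seq2,seq3) = 0.4582

seq1–seq2: 14/35 sites differ → p = 0.4, d = −0.75 ln(1 − 0.533333) = 0.571605 ≈ 0.5716.
seq1–seq3: 15/35 sites differ → p ≈ 0.428571, d = −0.75 ln(1 − 0.571428) = 0.635472 ≈ 0.6355.
seq2–seq3: 12/35 sites differ → p ≈ 0.342857, d = −0.75 ln(1 − 0.457143) = 0.458182 ≈ 0.4582.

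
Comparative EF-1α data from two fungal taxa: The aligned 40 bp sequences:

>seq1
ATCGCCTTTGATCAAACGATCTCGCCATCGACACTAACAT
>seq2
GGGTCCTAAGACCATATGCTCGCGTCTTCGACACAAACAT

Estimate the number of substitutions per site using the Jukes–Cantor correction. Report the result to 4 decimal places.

The sequences differ at 14 of 40 sites, so p = 14/40 = 0.35.
d = −(3/4) ln(1 − 4p/3) = −0.75 ln(1 − 0.466667) = −0.75 ln(0.533333)
  = −0.75 × (-0.628609) = 0.471457 substitutions/site.

0.4715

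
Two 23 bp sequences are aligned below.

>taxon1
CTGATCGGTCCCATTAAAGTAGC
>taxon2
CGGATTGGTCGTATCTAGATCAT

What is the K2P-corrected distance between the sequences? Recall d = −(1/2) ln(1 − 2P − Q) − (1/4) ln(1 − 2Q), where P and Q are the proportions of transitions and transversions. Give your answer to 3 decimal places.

Of 23 sites, 7 differences are transitions and 4 are transversions, so P = 7/23 ≈ 0.304348 and Q = 4/23 ≈ 0.173913.
Under the Kimura two-parameter model, d = −½ ln(1 − 2P − Q) − ¼ ln(1 − 2Q).
1 − 2P − Q = 0.217391, giving −½ ln(0.217391) = 0.763029.
1 − 2Q = 0.652174, giving −¼ ln(0.652174) = 0.106861.
d = 0.763029 + 0.106861 = 0.869890.

0.870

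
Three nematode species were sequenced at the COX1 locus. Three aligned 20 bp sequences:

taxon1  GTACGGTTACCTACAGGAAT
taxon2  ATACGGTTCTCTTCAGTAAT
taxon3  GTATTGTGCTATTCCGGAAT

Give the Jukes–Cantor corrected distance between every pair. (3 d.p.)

d(taxon1,taxon2) = 0.304, d(taxon1,taxon3) = 0.572, d(taxon2,taxon3) = 0.471

taxon1–taxon2: 5/20 sites differ → p = 0.25, d = −0.75 ln(1 − 0.333333) = 0.304098 ≈ 0.304.
taxon1–taxon3: 8/20 sites differ → p = 0.4, d = −0.75 ln(1 − 0.533333) = 0.571605 ≈ 0.572.
taxon2–taxon3: 7/20 sites differ → p = 0.35, d = −0.75 ln(1 − 0.466667) = 0.471457 ≈ 0.471.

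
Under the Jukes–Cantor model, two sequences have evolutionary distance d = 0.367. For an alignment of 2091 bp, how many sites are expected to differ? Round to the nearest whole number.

Invert JC69: p = (3/4)(1 − e^(−4d/3)) = 0.75 × (1 − e^(-0.489333)) = 0.75 × (1 − 0.613035) = 0.290224.
Expected differing sites = pL ≈ 0.290224 × 2091 = 606.858384 ≈ 607.

607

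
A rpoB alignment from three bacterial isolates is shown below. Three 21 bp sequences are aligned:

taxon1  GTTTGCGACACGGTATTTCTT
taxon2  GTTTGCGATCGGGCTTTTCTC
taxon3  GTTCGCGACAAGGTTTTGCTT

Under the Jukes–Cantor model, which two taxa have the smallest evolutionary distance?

taxon1–taxon2: 6/21 differ, p = 0.286, d = 0.360.
taxon1–taxon3: 4/21 differ, p = 0.190, d = 0.220.
taxon2–taxon3: 7/21 differ, p = 0.333, d = 0.441.
The smallest distance is between taxon1 and taxon3.

taxon1 and taxon3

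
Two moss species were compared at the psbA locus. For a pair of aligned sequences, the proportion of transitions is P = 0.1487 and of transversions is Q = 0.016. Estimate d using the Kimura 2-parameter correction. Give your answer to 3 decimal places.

Under the Kimura two-parameter model, d = −½ ln(1 − 2P − Q) − ¼ ln(1 − 2Q).
1 − 2P − Q = 0.6866, giving −½ ln(0.6866) = 0.188002.
1 − 2Q = 0.968, giving −¼ ln(0.968) = 0.008131.
d = 0.188002 + 0.008131 = 0.196133.

0.196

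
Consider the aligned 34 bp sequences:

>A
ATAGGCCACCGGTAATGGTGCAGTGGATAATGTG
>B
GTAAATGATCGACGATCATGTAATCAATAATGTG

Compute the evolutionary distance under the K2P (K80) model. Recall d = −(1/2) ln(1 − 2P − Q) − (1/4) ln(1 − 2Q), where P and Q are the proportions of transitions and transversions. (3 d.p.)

Of 34 sites, 12 differences are transitions and 3 are transversions, so P = 12/34 ≈ 0.352941 and Q = 3/34 ≈ 0.088235.
Under the Kimura two-parameter model, d = −½ ln(1 − 2P − Q) − ¼ ln(1 − 2Q).
1 − 2P − Q = 0.205883, giving −½ ln(0.205883) = 0.790224.
1 − 2Q = 0.82353, giving −¼ ln(0.82353) = 0.048539.
d = 0.790224 + 0.048539 = 0.838763.

0.839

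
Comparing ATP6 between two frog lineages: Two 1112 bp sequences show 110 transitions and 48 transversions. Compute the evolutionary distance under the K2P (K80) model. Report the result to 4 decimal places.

P = 110/1112 ≈ 0.098921 and Q = 48/1112 ≈ 0.043165.
Under the Kimura two-parameter model, d = −½ ln(1 − 2P − Q) − ¼ ln(1 − 2Q).
1 − 2P − Q = 0.758993, giving −½ ln(0.758993) = 0.137881.
1 − 2Q = 0.91367, giving −¼ ln(0.91367) = 0.022571.
d = 0.137881 + 0.022571 = 0.160452.

0.1605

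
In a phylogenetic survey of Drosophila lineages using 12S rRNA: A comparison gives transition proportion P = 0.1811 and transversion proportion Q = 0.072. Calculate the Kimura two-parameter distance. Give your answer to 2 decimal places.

0.32

Under the Kimura two-parameter model, d = −½ ln(1 − 2P − Q) − ¼ ln(1 − 2Q).
1 − 2P − Q = 0.5658, giving −½ ln(0.5658) = 0.284757.
1 − 2Q = 0.856, giving −¼ ln(0.856) = 0.038871.
d = 0.284757 + 0.038871 = 0.323628.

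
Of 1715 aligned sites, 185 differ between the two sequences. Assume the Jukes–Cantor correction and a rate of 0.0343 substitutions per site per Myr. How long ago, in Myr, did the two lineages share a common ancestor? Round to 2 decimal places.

1.70

p = 185/1715 ≈ 0.107872.
d = −(3/4) ln(1 − 4p/3) = −0.75 ln(1 − 0.143829) = −0.75 ln(0.856171)
  = −0.75 × (-0.155285) = 0.116464 substitutions/site.
Under a molecular clock d = 2μt, so t = d/(2μ) = 0.116464 / (2 × 0.0343) = 1.70 Myr.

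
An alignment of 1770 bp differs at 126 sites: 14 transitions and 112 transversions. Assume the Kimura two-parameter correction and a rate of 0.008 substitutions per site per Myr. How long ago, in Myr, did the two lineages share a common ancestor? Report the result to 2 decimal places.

4.69

P = 14/1770 ≈ 0.00791 and Q = 112/1770 ≈ 0.063277.
Under the Kimura two-parameter model, d = −½ ln(1 − 2P − Q) − ¼ ln(1 − 2Q).
1 − 2P − Q = 0.920903, giving −½ ln(0.920903) = 0.041200.
1 − 2Q = 0.873446, giving −¼ ln(0.873446) = 0.033827.
d = 0.041200 + 0.033827 = 0.075027.
Under a molecular clock d = 2μt, so t = d/(2μ) = 0.075027 / (2 × 0.008) = 4.69 Myr.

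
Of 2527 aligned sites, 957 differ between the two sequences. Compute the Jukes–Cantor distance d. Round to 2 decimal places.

p = 957/2527 ≈ 0.37871.
d = −(3/4) ln(1 − 4p/3) = −0.75 ln(1 − 0.504947) = −0.75 ln(0.495053)
  = −0.75 × (-0.703090) = 0.527318 substitutions/site.

0.53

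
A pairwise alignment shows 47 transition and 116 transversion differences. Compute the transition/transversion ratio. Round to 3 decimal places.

0.405

R = 47/116 = 0.405172… ≈ 0.405 (to 3 d.p.).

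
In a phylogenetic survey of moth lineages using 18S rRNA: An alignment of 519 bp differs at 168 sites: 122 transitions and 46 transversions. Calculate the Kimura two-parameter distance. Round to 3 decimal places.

P = 122/519 ≈ 0.235067 and Q = 46/519 ≈ 0.088632.
Under the Kimura two-parameter model, d = −½ ln(1 − 2P − Q) − ¼ ln(1 − 2Q).
1 − 2P − Q = 0.441234, giving −½ ln(0.441234) = 0.409090.
1 − 2Q = 0.822736, giving −¼ ln(0.822736) = 0.048780.
d = 0.409090 + 0.048780 = 0.457870.

0.458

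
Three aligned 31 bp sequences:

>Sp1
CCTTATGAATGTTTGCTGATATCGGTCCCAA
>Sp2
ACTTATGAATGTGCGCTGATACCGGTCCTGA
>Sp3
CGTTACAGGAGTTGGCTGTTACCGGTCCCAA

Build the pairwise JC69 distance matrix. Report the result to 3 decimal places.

d(Sp1,Sp2) = 0.224, d(Sp1,Sp3) = 0.367, d(Sp2,Sp3) = 0.544

Sp1–Sp2: 6/31 sites differ → p ≈ 0.193548, d = −0.75 ln(1 − 0.258064) = 0.223869 ≈ 0.224.
Sp1–Sp3: 9/31 sites differ → p ≈ 0.290323, d = −0.75 ln(1 − 0.387097) = 0.367161 ≈ 0.367.
Sp2–Sp3: 12/31 sites differ → p ≈ 0.387097, d = −0.75 ln(1 − 0.516129) = 0.544453 ≈ 0.544.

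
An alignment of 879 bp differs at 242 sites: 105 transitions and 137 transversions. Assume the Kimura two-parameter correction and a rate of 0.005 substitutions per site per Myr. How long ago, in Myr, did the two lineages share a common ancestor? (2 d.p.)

P = 105/879 ≈ 0.119454 and Q = 137/879 ≈ 0.155859.
Under the Kimura two-parameter model, d = −½ ln(1 − 2P − Q) − ¼ ln(1 − 2Q).
1 − 2P − Q = 0.605233, giving −½ ln(0.605233) = 0.251071.
1 − 2Q = 0.688282, giving −¼ ln(0.688282) = 0.093389.
d = 0.251071 + 0.093389 = 0.344460.
Under a molecular clock d = 2μt, so t = d/(2μ) = 0.344460 / (2 × 0.005) = 34.45 Myr.

34.45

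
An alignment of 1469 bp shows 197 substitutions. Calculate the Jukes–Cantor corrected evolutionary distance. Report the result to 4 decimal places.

0.1477

p = 197/1469 ≈ 0.134105.
d = −(3/4) ln(1 − 4p/3) = −0.75 ln(1 − 0.178807) = −0.75 ln(0.821193)
  = −0.75 × (-0.196997) = 0.147748 substitutions/site.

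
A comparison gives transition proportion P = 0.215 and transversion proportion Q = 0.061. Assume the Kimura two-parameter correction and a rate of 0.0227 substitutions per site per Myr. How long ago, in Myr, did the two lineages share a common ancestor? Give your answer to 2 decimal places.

8.15

Under the Kimura two-parameter model, d = −½ ln(1 − 2P − Q) − ¼ ln(1 − 2Q).
1 − 2P − Q = 0.509, giving −½ ln(0.509) = 0.337654.
1 − 2Q = 0.878, giving −¼ ln(0.878) = 0.032527.
d = 0.337654 + 0.032527 = 0.370181.
Under a molecular clock d = 2μt, so t = d/(2μ) = 0.370181 / (2 × 0.0227) = 8.15 Myr.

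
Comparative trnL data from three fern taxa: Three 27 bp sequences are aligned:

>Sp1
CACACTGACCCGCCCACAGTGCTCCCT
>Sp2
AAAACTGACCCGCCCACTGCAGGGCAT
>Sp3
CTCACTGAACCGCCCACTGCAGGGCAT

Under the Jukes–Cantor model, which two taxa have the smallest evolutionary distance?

Sp1–Sp2: 9/27 differ, p = 0.333, d = 0.441.
Sp1–Sp3: 9/27 differ, p = 0.333, d = 0.441.
Sp2–Sp3: 4/27 differ, p = 0.148, d = 0.165.
The smallest distance is between Sp2 and Sp3.

Sp2 and Sp3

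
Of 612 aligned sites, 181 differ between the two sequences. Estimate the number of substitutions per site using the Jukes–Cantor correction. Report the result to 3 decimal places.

p = 181/612 ≈ 0.295752.
d = −(3/4) ln(1 − 4p/3) = −0.75 ln(1 − 0.394336) = −0.75 ln(0.605664)
  = −0.75 × (-0.501430) = 0.376073 substitutions/site.

0.376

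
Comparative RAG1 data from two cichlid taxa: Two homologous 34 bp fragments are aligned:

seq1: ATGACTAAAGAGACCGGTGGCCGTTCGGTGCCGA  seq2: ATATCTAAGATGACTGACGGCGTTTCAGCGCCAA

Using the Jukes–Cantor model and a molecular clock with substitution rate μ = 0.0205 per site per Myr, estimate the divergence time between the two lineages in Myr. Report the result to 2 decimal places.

The sequences differ at 13 of 34 sites, so p = 13/34 ≈ 0.382353.
d = −(3/4) ln(1 − 4p/3) = −0.75 ln(1 − 0.509804) = −0.75 ln(0.490196)
  = −0.75 × (-0.712950) = 0.534713 substitutions/site.
Under a molecular clock d = 2μt, so t = d/(2μ) = 0.534713 / (2 × 0.0205) = 13.04 Myr.

13.04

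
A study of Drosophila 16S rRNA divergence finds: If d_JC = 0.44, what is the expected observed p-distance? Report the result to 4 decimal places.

0.3329

p = (3/4)(1 − e^(−4d/3)) = 0.75 × (1 − e^(-0.586667)) = 0.75 × (1 − 0.556178) = 0.332867.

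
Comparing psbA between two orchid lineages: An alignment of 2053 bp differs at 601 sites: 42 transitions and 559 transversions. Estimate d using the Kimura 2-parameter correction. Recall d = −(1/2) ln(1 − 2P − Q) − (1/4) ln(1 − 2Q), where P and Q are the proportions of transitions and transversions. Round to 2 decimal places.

0.38

P = 42/2053 ≈ 0.020458 and Q = 559/2053 ≈ 0.272284.
Under the Kimura two-parameter model, d = −½ ln(1 − 2P − Q) − ¼ ln(1 − 2Q).
1 − 2P − Q = 0.6868, giving −½ ln(0.6868) = 0.187856.
1 − 2Q = 0.455432, giving −¼ ln(0.455432) = 0.196627.
d = 0.187856 + 0.196627 = 0.384483.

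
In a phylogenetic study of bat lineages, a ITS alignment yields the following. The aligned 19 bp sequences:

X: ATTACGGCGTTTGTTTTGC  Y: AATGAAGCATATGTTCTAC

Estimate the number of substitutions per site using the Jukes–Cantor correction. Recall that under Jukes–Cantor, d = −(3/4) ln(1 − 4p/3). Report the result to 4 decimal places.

The sequences differ at 8 of 19 sites (2, 4, 5, 6, 9, 11, 16, 18), so p = 8/19 ≈ 0.421053.
d = −(3/4) ln(1 − 4p/3) = −0.75 ln(1 − 0.561404) = −0.75 ln(0.438596)
  = −0.75 × (-0.824177) = 0.618133 substitutions/site.

0.6181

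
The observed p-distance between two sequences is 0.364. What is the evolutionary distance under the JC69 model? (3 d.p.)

d = −(3/4) ln(1 − 4p/3) = −0.75 ln(1 − 0.485333) = −0.75 ln(0.514667)
  = −0.75 × (-0.664235) = 0.498176 substitutions/site.

0.498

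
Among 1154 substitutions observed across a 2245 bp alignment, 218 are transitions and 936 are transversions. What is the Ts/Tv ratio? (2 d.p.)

R = 218/936 = 0.232905… ≈ 0.23 (to 2 d.p.).

0.23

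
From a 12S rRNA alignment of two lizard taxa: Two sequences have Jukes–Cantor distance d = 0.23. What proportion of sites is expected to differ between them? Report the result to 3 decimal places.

p = (3/4)(1 − e^(−4d/3)) = 0.75 × (1 − e^(-0.306667)) = 0.75 × (1 − 0.735896) = 0.198078.

0.198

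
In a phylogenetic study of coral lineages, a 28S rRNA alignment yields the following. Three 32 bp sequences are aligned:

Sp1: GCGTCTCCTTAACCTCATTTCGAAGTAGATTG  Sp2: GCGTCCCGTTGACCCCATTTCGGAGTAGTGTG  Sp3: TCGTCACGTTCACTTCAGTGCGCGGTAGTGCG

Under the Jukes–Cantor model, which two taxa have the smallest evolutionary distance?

Sp1 and Sp2

Sp1–Sp2: 7/32 differ, p = 0.219, d = 0.259.
Sp1–Sp3: 12/32 differ, p = 0.375, d = 0.520.
Sp2–Sp3: 10/32 differ, p = 0.313, d = 0.404.
The smallest distance is between Sp1 and Sp2.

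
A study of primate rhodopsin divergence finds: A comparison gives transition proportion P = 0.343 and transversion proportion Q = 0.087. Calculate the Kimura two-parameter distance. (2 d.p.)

Under the Kimura two-parameter model, d = −½ ln(1 − 2P − Q) − ¼ ln(1 − 2Q).
1 − 2P − Q = 0.227, giving −½ ln(0.227) = 0.741403.
1 − 2Q = 0.826, giving −¼ ln(0.826) = 0.047790.
d = 0.741403 + 0.047790 = 0.789193.

0.79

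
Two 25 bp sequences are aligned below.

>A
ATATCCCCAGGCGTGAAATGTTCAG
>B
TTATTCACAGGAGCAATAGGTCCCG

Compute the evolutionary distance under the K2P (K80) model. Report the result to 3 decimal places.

0.574

Of 25 sites, 4 differences are transitions and 6 are transversions, so P = 4/25 = 0.16 and Q = 6/25 = 0.24.
Under the Kimura two-parameter model, d = −½ ln(1 − 2P − Q) − ¼ ln(1 − 2Q).
1 − 2P − Q = 0.44, giving −½ ln(0.44) = 0.410490.
1 − 2Q = 0.52, giving −¼ ln(0.52) = 0.163482.
d = 0.410490 + 0.163482 = 0.573972.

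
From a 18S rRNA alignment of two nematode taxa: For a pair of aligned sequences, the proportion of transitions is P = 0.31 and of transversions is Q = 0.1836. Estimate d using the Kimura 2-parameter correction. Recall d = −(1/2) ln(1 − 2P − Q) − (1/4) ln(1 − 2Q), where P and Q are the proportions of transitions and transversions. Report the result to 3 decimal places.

Under the Kimura two-parameter model, d = −½ ln(1 − 2P − Q) − ¼ ln(1 − 2Q).
1 − 2P − Q = 0.1964, giving −½ ln(0.1964) = 0.813801.
1 − 2Q = 0.6328, giving −¼ ln(0.6328) = 0.114400.
d = 0.813801 + 0.114400 = 0.928201.

0.928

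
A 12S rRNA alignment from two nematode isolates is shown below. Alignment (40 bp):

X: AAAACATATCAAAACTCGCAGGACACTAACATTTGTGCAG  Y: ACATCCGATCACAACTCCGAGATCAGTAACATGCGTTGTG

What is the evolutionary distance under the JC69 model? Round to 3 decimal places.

0.520

The sequences differ at 15 of 40 sites, so p = 15/40 = 0.375.
d = −(3/4) ln(1 − 4p/3) = −0.75 ln(1 − 0.5) = −0.75 ln(0.5)
  = −0.75 × (-0.693147) = 0.519860 substitutions/site.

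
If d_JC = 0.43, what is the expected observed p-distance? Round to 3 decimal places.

0.327

p = (3/4)(1 − e^(−4d/3)) = 0.75 × (1 − e^(-0.573333)) = 0.75 × (1 − 0.563644) = 0.327267.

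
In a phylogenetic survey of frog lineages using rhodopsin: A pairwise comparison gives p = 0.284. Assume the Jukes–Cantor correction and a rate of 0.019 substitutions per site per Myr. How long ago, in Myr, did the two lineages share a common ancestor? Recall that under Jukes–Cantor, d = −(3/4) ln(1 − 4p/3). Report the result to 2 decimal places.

d = −(3/4) ln(1 − 4p/3) = −0.75 ln(1 − 0.378667) = −0.75 ln(0.621333)
  = −0.75 × (-0.475888) = 0.356916 substitutions/site.
Under a molecular clock d = 2μt, so t = d/(2μ) = 0.356916 / (2 × 0.019) = 9.39 Myr.

9.39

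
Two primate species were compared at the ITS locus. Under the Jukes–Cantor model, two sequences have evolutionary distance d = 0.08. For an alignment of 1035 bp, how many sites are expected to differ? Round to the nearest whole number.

79

Invert JC69: p = (3/4)(1 − e^(−4d/3)) = 0.75 × (1 − e^(-0.106667)) = 0.75 × (1 − 0.898825) = 0.075881.
Expected differing sites = pL ≈ 0.075881 × 1035 = 78.536835 ≈ 79.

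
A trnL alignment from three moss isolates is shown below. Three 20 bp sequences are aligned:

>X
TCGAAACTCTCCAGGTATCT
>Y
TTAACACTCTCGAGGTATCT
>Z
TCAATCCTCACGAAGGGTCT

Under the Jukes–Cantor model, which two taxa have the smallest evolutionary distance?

X and Y

X–Y: 4/20 differ, p = 0.200, d = 0.233.
X–Z: 8/20 differ, p = 0.400, d = 0.572.
Y–Z: 7/20 differ, p = 0.350, d = 0.471.
The smallest distance is between X and Y.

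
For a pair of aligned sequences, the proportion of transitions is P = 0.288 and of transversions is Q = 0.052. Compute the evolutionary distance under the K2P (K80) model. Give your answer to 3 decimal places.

Under the Kimura two-parameter model, d = −½ ln(1 − 2P − Q) − ¼ ln(1 − 2Q).
1 − 2P − Q = 0.372, giving −½ ln(0.372) = 0.494431.
1 − 2Q = 0.896, giving −¼ ln(0.896) = 0.027454.
d = 0.494431 + 0.027454 = 0.521885.

0.522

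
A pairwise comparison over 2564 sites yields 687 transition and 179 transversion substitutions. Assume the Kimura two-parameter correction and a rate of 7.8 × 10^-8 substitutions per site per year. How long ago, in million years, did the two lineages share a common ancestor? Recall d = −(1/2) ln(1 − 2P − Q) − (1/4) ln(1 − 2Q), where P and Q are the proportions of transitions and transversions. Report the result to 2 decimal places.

P = 687/2564 ≈ 0.267941 and Q = 179/2564 ≈ 0.069813.
Under the Kimura two-parameter model, d = −½ ln(1 − 2P − Q) − ¼ ln(1 − 2Q).
1 − 2P − Q = 0.394305, giving −½ ln(0.394305) = 0.465315.
1 − 2Q = 0.860374, giving −¼ ln(0.860374) = 0.037597.
d = 0.465315 + 0.037597 = 0.502912.
Under a molecular clock d = 2μt, so t = d/(2μ) = 0.502912 / (2 × 7.8 × 10^-8) = 3.22 million years.

3.22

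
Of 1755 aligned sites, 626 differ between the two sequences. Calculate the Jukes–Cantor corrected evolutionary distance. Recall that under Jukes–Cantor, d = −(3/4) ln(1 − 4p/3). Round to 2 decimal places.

0.48

p = 626/1755 ≈ 0.356695.
d = −(3/4) ln(1 − 4p/3) = −0.75 ln(1 − 0.475593) = −0.75 ln(0.524407)
  = −0.75 × (-0.645487) = 0.484115 substitutions/site.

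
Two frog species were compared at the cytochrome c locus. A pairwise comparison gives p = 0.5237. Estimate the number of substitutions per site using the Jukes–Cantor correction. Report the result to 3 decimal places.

0.899

d = −(3/4) ln(1 − 4p/3) = −0.75 ln(1 − 0.698267) = −0.75 ln(0.301733)
  = −0.75 × (-1.198213) = 0.898660 substitutions/site.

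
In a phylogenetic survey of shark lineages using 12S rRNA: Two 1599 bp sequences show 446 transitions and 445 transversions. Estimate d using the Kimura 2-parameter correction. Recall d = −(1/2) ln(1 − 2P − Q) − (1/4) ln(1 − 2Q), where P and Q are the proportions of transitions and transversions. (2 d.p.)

P = 446/1599 ≈ 0.278924 and Q = 445/1599 ≈ 0.278299.
Under the Kimura two-parameter model, d = −½ ln(1 − 2P − Q) − ¼ ln(1 − 2Q).
1 − 2P − Q = 0.163853, giving −½ ln(0.163853) = 0.904393.
1 − 2Q = 0.443402, giving −¼ ln(0.443402) = 0.203320.
d = 0.904393 + 0.203320 = 1.107713.

1.11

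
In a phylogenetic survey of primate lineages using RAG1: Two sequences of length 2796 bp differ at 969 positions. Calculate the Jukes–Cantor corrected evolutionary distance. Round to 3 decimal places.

p = 969/2796 ≈ 0.346567.
d = −(3/4) ln(1 − 4p/3) = −0.75 ln(1 − 0.462089) = −0.75 ln(0.537911)
  = −0.75 × (-0.620062) = 0.465047 substitutions/site.

0.465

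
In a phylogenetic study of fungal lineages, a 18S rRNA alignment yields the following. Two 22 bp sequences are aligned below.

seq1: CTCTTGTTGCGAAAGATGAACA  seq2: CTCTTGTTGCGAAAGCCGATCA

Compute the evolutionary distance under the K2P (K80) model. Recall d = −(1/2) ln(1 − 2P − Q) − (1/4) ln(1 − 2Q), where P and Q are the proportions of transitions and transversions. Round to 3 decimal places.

Of 22 sites, 1 differences are transitions and 2 are transversions, so P = 1/22 ≈ 0.045455 and Q = 2/22 ≈ 0.090909.
Under the Kimura two-parameter model, d = −½ ln(1 − 2P − Q) − ¼ ln(1 − 2Q).
1 − 2P − Q = 0.818181, giving −½ ln(0.818181) = 0.100336.
1 − 2Q = 0.818182, giving −¼ ln(0.818182) = 0.050168.
d = 0.100336 + 0.050168 = 0.150504.

0.151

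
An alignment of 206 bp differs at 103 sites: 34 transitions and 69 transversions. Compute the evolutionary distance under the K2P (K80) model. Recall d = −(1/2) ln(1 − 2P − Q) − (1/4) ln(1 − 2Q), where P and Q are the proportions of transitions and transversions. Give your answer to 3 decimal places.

0.824

P = 34/206 ≈ 0.165049 and Q = 69/206 ≈ 0.334951.
Under the Kimura two-parameter model, d = −½ ln(1 − 2P − Q) − ¼ ln(1 − 2Q).
1 − 2P − Q = 0.334951, giving −½ ln(0.334951) = 0.546886.
1 − 2Q = 0.330098, giving −¼ ln(0.330098) = 0.277091.
d = 0.546886 + 0.277091 = 0.823977.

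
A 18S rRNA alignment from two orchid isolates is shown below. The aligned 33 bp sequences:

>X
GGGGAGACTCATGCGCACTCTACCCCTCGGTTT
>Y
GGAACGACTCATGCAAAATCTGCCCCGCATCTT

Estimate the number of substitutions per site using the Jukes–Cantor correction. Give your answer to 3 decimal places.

0.441

The sequences differ at 11 of 33 sites, so p = 11/33 ≈ 0.333333.
d = −(3/4) ln(1 − 4p/3) = −0.75 ln(1 − 0.444444) = −0.75 ln(0.555556)
  = −0.75 × (-0.587786) = 0.440840 substitutions/site.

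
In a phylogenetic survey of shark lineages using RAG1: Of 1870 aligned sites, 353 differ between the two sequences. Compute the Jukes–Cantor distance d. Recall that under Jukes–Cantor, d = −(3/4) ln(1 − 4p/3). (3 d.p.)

0.217

p = 353/1870 ≈ 0.18877.
d = −(3/4) ln(1 − 4p/3) = −0.75 ln(1 − 0.251693) = −0.75 ln(0.748307)
  = −0.75 × (-0.289942) = 0.217457 substitutions/site.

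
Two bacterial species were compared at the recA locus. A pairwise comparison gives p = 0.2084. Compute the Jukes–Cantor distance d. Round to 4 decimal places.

0.2442

d = −(3/4) ln(1 − 4p/3) = −0.75 ln(1 − 0.277867) = −0.75 ln(0.722133)
  = −0.75 × (-0.325546) = 0.244160 substitutions/site.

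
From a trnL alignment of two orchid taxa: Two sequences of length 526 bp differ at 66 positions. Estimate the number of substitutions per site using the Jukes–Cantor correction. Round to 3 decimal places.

p = 66/526 ≈ 0.125475.
d = −(3/4) ln(1 − 4p/3) = −0.75 ln(1 − 0.1673) = −0.75 ln(0.8327)
  = −0.75 × (-0.183082) = 0.137312 substitutions/site.

0.137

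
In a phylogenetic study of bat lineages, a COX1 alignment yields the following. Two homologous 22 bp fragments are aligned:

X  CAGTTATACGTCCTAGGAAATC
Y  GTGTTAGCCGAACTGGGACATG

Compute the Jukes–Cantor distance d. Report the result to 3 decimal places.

0.591

The sequences differ at 9 of 22 sites (1, 2, 7, 8, 11, 12, 15, 19, 22), so p = 9/22 ≈ 0.409091.
d = −(3/4) ln(1 − 4p/3) = −0.75 ln(1 − 0.545455) = −0.75 ln(0.454545)
  = −0.75 × (-0.788458) = 0.591344 substitutions/site.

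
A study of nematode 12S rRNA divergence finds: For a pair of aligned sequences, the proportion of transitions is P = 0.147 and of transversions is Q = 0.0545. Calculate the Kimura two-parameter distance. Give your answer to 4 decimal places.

Under the Kimura two-parameter model, d = −½ ln(1 − 2P − Q) − ¼ ln(1 − 2Q).
1 − 2P − Q = 0.6515, giving −½ ln(0.6515) = 0.214239.
1 − 2Q = 0.891, giving −¼ ln(0.891) = 0.028853.
d = 0.214239 + 0.028853 = 0.243092.

0.2431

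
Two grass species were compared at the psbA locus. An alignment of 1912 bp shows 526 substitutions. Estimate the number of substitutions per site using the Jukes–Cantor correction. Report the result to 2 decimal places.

p = 526/1912 ≈ 0.275105.
d = −(3/4) ln(1 − 4p/3) = −0.75 ln(1 − 0.366807) = −0.75 ln(0.633193)
  = −0.75 × (-0.456980) = 0.342735 substitutions/site.

0.34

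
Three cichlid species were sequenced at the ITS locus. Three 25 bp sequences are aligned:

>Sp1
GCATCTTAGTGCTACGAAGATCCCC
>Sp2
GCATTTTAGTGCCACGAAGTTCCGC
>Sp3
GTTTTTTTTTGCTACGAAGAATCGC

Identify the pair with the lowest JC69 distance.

Sp1–Sp2: 4/25 differ, p = 0.160, d = 0.180.
Sp1–Sp3: 8/25 differ, p = 0.320, d = 0.417.
Sp2–Sp3: 8/25 differ, p = 0.320, d = 0.417.
The smallest distance is between Sp1 and Sp2.

Sp1 and Sp2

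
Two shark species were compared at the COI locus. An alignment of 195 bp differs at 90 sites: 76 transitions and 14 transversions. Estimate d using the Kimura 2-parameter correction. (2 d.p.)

0.99

P = 76/195 ≈ 0.389744 and Q = 14/195 ≈ 0.071795.
Under the Kimura two-parameter model, d = −½ ln(1 − 2P − Q) − ¼ ln(1 − 2Q).
1 − 2P − Q = 0.148717, giving −½ ln(0.148717) = 0.952855.
1 − 2Q = 0.85641, giving −¼ ln(0.85641) = 0.038752.
d = 0.952855 + 0.038752 = 0.991607.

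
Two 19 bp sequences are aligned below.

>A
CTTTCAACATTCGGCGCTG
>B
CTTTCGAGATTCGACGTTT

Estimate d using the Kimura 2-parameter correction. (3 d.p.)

Of 19 sites, 3 differences are transitions and 2 are transversions, so P = 3/19 ≈ 0.157895 and Q = 2/19 ≈ 0.105263.
Under the Kimura two-parameter model, d = −½ ln(1 − 2P − Q) − ¼ ln(1 − 2Q).
1 − 2P − Q = 0.578947, giving −½ ln(0.578947) = 0.273272.
1 − 2Q = 0.789474, giving −¼ ln(0.789474) = 0.059097.
d = 0.273272 + 0.059097 = 0.332369.

0.332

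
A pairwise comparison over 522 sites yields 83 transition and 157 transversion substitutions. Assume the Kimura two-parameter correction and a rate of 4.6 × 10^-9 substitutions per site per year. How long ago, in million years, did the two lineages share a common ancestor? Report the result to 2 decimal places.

P = 83/522 ≈ 0.159004 and Q = 157/522 ≈ 0.300766.
Under the Kimura two-parameter model, d = −½ ln(1 − 2P − Q) − ¼ ln(1 − 2Q).
1 − 2P − Q = 0.381226, giving −½ ln(0.381226) = 0.482181.
1 − 2Q = 0.398468, giving −¼ ln(0.398468) = 0.230032.
d = 0.482181 + 0.230032 = 0.712213.
Under a molecular clock d = 2μt, so t = d/(2μ) = 0.712213 / (2 × 4.6 × 10^-9) = 77.41 million years.

77.41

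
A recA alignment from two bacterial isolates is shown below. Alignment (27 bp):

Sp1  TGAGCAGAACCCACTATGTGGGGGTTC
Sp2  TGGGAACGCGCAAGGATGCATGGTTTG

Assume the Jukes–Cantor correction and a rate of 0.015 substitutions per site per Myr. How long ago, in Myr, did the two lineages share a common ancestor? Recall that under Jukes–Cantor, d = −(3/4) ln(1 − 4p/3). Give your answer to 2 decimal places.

29.39

The sequences differ at 14 of 27 sites, so p = 14/27 ≈ 0.518519.
d = −(3/4) ln(1 − 4p/3) = −0.75 ln(1 − 0.691359) = −0.75 ln(0.308641)
  = −0.75 × (-1.175576) = 0.881682 substitutions/site.
Under a molecular clock d = 2μt, so t = d/(2μ) = 0.881682 / (2 × 0.015) = 29.39 Myr.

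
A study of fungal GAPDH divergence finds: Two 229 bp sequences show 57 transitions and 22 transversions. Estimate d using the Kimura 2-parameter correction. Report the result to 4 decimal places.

0.5039

P = 57/229 ≈ 0.248908 and Q = 22/229 ≈ 0.09607.
Under the Kimura two-parameter model, d = −½ ln(1 − 2P − Q) − ¼ ln(1 − 2Q).
1 − 2P − Q = 0.406114, giving −½ ln(0.406114) = 0.450561.
1 − 2Q = 0.80786, giving −¼ ln(0.80786) = 0.053342.
d = 0.450561 + 0.053342 = 0.503903.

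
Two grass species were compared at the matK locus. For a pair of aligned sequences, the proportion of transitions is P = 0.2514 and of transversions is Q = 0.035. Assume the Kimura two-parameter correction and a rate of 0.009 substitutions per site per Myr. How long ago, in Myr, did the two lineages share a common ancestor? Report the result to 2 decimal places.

22.45

Under the Kimura two-parameter model, d = −½ ln(1 − 2P − Q) − ¼ ln(1 − 2Q).
1 − 2P − Q = 0.4622, giving −½ ln(0.4622) = 0.385879.
1 − 2Q = 0.93, giving −¼ ln(0.93) = 0.018143.
d = 0.385879 + 0.018143 = 0.404022.
Under a molecular clock d = 2μt, so t = d/(2μ) = 0.404022 / (2 × 0.009) = 22.45 Myr.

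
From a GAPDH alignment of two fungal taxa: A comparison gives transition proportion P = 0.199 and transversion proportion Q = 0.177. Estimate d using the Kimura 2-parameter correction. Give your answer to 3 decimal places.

Under the Kimura two-parameter model, d = −½ ln(1 − 2P − Q) − ¼ ln(1 − 2Q).
1 − 2P − Q = 0.425, giving −½ ln(0.425) = 0.427833.
1 − 2Q = 0.646, giving −¼ ln(0.646) = 0.109239.
d = 0.427833 + 0.109239 = 0.537072.

0.537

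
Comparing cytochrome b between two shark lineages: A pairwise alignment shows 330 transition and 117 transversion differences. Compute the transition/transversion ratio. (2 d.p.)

R = 330/117 = 2.820512… ≈ 2.82 (to 2 d.p.).

2.82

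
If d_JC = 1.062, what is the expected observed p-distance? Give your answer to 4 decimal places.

0.5680

p = (3/4)(1 − e^(−4d/3)) = 0.75 × (1 − e^(-1.416)) = 0.75 × (1 − 0.242683) = 0.567988.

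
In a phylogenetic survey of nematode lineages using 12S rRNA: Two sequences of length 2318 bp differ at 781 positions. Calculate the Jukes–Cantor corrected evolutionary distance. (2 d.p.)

0.45

p = 781/2318 ≈ 0.336928.
d = −(3/4) ln(1 − 4p/3) = −0.75 ln(1 − 0.449237) = −0.75 ln(0.550763)
  = −0.75 × (-0.596451) = 0.447338 substitutions/site.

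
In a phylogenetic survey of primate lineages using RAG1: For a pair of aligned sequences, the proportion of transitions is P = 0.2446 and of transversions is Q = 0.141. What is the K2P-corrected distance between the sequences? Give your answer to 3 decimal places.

Under the Kimura two-parameter model, d = −½ ln(1 − 2P − Q) − ¼ ln(1 − 2Q).
1 − 2P − Q = 0.3698, giving −½ ln(0.3698) = 0.497396.
1 − 2Q = 0.718, giving −¼ ln(0.718) = 0.082821.
d = 0.497396 + 0.082821 = 0.580217.

0.580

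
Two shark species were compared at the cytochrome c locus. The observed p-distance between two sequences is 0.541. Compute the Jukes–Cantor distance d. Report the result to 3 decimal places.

0.958

d = −(3/4) ln(1 − 4p/3) = −0.75 ln(1 − 0.721333) = −0.75 ln(0.278667)
  = −0.75 × (-1.277738) = 0.958304 substitutions/site.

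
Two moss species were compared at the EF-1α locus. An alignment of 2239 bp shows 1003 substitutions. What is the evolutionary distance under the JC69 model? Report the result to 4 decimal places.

0.6822

p = 1003/2239 ≈ 0.447968.
d = −(3/4) ln(1 − 4p/3) = −0.75 ln(1 − 0.597291) = −0.75 ln(0.402709)
  = −0.75 × (-0.909541) = 0.682156 substitutions/site.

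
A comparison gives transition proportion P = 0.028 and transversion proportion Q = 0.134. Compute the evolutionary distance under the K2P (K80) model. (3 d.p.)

Under the Kimura two-parameter model, d = −½ ln(1 − 2P − Q) − ¼ ln(1 − 2Q).
1 − 2P − Q = 0.81, giving −½ ln(0.81) = 0.105361.
1 − 2Q = 0.732, giving −¼ ln(0.732) = 0.077994.
d = 0.105361 + 0.077994 = 0.183355.

0.183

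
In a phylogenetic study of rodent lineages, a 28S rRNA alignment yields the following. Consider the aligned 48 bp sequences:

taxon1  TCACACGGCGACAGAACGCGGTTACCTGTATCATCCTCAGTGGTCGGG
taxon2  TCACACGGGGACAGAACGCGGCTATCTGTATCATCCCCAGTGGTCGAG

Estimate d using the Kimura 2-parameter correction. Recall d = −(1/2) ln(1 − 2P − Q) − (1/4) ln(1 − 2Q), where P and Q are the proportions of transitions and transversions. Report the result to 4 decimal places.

0.1145

Of 48 sites, 4 differences are transitions and 1 are transversions, so P = 4/48 ≈ 0.083333 and Q = 1/48 ≈ 0.020833.
Under the Kimura two-parameter model, d = −½ ln(1 − 2P − Q) − ¼ ln(1 − 2Q).
1 − 2P − Q = 0.812501, giving −½ ln(0.812501) = 0.103819.
1 − 2Q = 0.958334, giving −¼ ln(0.958334) = 0.010640.
d = 0.103819 + 0.010640 = 0.114459.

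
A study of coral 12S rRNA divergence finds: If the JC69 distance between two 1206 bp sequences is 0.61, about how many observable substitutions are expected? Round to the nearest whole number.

503

Invert JC69: p = (3/4)(1 − e^(−4d/3)) = 0.75 × (1 − e^(-0.813333)) = 0.75 × (1 − 0.443378) = 0.417467.
Expected differing sites = pL ≈ 0.417467 × 1206 = 503.465202 ≈ 503.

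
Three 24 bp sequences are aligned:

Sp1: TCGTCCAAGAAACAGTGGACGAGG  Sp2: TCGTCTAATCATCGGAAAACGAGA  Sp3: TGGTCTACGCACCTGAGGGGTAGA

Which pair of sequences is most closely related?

Sp1–Sp2: 9/24 differ, p = 0.375, d = 0.520.
Sp1–Sp3: 11/24 differ, p = 0.458, d = 0.708.
Sp2–Sp3: 10/24 differ, p = 0.417, d = 0.608.
The smallest distance is between Sp1 and Sp2.

Sp1 and Sp2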